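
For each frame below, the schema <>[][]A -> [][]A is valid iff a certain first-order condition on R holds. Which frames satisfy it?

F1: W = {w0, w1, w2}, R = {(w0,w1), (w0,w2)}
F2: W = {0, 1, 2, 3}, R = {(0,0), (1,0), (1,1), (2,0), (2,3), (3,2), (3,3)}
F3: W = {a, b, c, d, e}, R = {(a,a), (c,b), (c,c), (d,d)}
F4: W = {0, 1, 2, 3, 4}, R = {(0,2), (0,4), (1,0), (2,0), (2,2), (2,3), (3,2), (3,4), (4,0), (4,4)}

F1

The schema corresponds to a generalized confluence (Geach) condition: forall x forall y forall z ((xRy & x R^2 z) -> exists w (y R^2 w & z = w)).
F1: holds.
F2: fails — 1R0, 1R²1 but no w with 0R²w and 1=w.
F3: fails — cRb, cR²b but no w with bR²w and b=w.
F4: fails — 0R4, 0R²3 but no w with 4R²w and 3=w.
Valid on: F1.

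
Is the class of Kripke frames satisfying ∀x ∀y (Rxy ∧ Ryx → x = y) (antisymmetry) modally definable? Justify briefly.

Any modally definable frame class is closed under surjective bounded morphisms.
The 4-cycle (worlds w0,w1,w2,w3 with w0→w1→w2→w3→w0) is antisymmetric. Sending even-indexed worlds to a and odd-indexed worlds to b is a surjective bounded morphism onto the two-world frame with a↔b, which is not antisymmetric.
So no modal formula (or set of formulas) defines exactly the antisymmetric frames.

Not modally definable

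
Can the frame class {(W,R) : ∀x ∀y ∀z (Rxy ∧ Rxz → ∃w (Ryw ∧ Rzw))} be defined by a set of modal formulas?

Yes: it is convergence, defined by the .2 schema ◇□q → □◇q.

Definable; ◇□q → □◇q defines it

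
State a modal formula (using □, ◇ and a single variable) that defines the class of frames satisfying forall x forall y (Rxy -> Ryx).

r → □◇r

This is symmetry; the standard corresponding axiom is B: r → □◇r.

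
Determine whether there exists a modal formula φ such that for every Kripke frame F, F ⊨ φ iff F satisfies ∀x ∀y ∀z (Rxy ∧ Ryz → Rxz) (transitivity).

This is a Sahlqvist condition; the 4 axiom □p → □□p defines it.
Suppose □p→□□p is valid. Take Rxy, Ryz and set V(p)={w : Rxw}. Then □p at x, so □□p at x, so □p at y, so p at z, i.e. Rxz.

Definable; □p → □□p defines it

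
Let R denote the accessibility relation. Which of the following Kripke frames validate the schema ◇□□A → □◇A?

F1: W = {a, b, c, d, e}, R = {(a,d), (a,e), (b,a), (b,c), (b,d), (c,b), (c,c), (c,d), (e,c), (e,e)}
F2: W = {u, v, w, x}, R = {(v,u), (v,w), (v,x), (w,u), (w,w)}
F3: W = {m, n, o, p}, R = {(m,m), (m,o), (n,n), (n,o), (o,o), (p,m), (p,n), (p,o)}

Frame correspondent (Sahlqvist): ∀x ∀y ∀z ((xRy ∧ xRz) → ∃w (yR²w ∧ zRw)) — i.e. a generalized confluence (Geach) condition.
F1: fails — aRd, aRd but no w with dR²w and dRw.
F2: fails — vRu, vRu but no t with uR²t and uRt.
F3: holds.
Valid on: F3.

F3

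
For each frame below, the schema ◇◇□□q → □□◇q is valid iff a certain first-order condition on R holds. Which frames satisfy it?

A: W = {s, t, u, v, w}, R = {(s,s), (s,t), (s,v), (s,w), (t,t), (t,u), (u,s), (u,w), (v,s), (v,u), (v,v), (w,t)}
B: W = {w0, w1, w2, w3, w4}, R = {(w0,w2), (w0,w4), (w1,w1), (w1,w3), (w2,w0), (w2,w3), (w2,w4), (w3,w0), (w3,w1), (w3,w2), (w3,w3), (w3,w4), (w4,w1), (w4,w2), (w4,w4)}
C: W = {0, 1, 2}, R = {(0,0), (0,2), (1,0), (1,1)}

This is the axiom for a generalized confluence (Geach) condition; its first-order frame correspondent is ∀x ∀y ∀z ((xR²y ∧ xR²z) → ∃w (yR²w ∧ zRw)).
A: fails — sR²w, sR²u but no w* with wR²w* and uRw*.
B: holds.
C: fails — 0R²0, 0R²2 but no w with 0R²w and 2Rw.
Valid on: B.

B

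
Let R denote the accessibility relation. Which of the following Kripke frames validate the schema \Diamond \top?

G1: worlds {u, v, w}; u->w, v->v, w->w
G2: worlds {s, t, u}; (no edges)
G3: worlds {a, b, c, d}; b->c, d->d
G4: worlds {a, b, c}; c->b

This is the axiom for seriality; its first-order frame correspondent is \forall x \exists y Rxy.
G1: satisfies the condition.
G2: fails — world s has no successor.
G3: fails — world a has no successor.
G4: fails — world a has no successor.

G1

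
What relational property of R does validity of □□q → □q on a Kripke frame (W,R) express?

Suppose □□q→□q is valid. Take Rxy and set V(q)={w : xR²w}. Then □□q at x, so □q at x, so q at y, i.e. ∃z(Rxz∧Rzy).

density: ∀x ∀y (Rxy → ∃z (Rxz ∧ Rzy))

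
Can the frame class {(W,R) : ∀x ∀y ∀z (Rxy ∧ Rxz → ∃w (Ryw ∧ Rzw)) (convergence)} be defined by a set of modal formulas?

This is a Sahlqvist condition; the .2 axiom ◇□r → □◇r defines it.
Suppose ◇□r→□◇r is valid. Take Rxy, Rxz and set V(r)={w : Ryw}. Then □r at y so ◇□r at x, so □◇r at x, so ◇r at z, giving w with Rzw and Ryw.

Yes — defined by ◇□r → □◇r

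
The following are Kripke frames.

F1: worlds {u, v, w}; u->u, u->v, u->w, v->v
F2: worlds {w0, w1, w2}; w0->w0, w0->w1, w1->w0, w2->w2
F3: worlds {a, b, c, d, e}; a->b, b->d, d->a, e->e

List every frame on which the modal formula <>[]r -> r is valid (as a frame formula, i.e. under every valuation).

Frame correspondent (Sahlqvist): forall x forall y (Rxy -> Ryx) — i.e. symmetry.
F1: fails — Ruv but not Rvu.
F2: condition met.
F3: fails — Rab but not Rba.

F2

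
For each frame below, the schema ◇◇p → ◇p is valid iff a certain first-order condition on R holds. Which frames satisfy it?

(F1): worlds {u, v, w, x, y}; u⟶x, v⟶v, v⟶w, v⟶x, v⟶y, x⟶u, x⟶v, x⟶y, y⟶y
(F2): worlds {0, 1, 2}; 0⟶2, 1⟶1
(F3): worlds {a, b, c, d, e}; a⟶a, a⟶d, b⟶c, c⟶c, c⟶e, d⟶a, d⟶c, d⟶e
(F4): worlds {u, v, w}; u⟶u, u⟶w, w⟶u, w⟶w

(F2), (F4)

The schema corresponds to a generalized confluence (Geach) condition: ∀x ∀y (xR²y → ∃w (y = w ∧ xRw)).
(F1): fails — uR²u but no t with u=t and uRt.
(F2): ✓.
(F3): fails — aR²c but no w with c=w and aRw.
(F4): ✓.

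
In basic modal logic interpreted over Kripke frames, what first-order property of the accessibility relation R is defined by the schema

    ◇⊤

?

◇⊤ holds at w iff w has a successor, so frame-validity of ◇⊤ is exactly seriality. Equivalently via □q → ◇q:
Suppose □q→◇q is valid. At any x set V(q)=W. Then □q at x, so ◇q at x, so x has a successor.

seriality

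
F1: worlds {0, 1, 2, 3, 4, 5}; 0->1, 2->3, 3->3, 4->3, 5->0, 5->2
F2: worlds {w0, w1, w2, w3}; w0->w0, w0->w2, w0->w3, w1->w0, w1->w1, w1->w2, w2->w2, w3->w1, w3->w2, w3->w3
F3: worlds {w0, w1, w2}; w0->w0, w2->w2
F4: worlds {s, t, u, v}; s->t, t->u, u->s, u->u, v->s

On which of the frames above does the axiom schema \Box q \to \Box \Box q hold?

This is the axiom for transitivity; its first-order frame correspondent is \forall x \forall y \forall z (Rxy \wedge Ryz \to Rxz).
F1: fails — R50 and R01 but not R51.
F2: fails — Rw1w0 and Rw0w3 but not Rw1w3.
F3: satisfies the condition.
F4: fails — Rus and Rst but not Rut.
Valid on: F3.

F3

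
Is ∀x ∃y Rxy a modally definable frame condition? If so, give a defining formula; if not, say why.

Yes, by □q → ◇q

The condition is seriality. A defining modal formula is □q → ◇q.
Suppose □q→◇q is valid. At any x set V(q)=W. Then □q at x, so ◇q at x, so x has a successor.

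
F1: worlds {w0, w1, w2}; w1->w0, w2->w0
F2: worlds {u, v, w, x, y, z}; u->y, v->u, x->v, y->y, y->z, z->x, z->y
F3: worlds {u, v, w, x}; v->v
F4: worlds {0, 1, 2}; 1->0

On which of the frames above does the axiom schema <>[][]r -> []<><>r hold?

This is the axiom for a generalized confluence (Geach) condition; its first-order frame correspondent is forall x forall y forall z ((xRy & xRz) -> exists w (y R^2 w & z R^2 w)).
F1: fails — w1Rw0, w1Rw0 but no w with w0R²w and w0R²w.
F2: fails — zRx, zRy but no t with xR²t and yR²t.
F3: ✓.
F4: fails — 1R0, 1R0 but no w with 0R²w and 0R²w.
Valid on: F3.

F3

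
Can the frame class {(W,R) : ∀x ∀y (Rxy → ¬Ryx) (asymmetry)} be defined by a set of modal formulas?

No — not modally definable

Modal frame validity is preserved under surjective bounded morphisms.
The 5-cycle (worlds w0,w1,w2,w3,w4 with w0→w1→w2→w3→w4→w0) is asymmetric. Mapping every world to a single reflexive point • is a surjective bounded morphism, and the reflexive point is not asymmetric (R•• but asymmetry requires ¬R••).
So the class is not modally definable.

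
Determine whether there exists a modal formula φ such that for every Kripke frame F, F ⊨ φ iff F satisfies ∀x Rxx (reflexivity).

The condition is reflexivity. A defining modal formula is □r → r.
Suppose □r→r is valid. At any x set V(r)={w : Rxw}. Then □r holds at x, so r holds at x, i.e. Rxx.

Yes — defined by □r → r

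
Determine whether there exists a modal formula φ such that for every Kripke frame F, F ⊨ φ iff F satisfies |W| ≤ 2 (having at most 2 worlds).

Not definable by any modal formula

Modal frame validity is preserved under disjoint unions.
Any modal formula valid on each of 3 disjoint one-world frames is valid on their disjoint union (validity is preserved under disjoint unions). Each one-world frame has |W|=1≤2, but the union has |W|=3.
So the class is not modally definable.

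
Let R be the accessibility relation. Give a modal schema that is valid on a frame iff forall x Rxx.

□q → q

A defining formula is □q → q (the T axiom).
Suppose □q→q is valid. At any x set V(q)={w : Rxw}. Then □q holds at x, so q holds at x, i.e. Rxx.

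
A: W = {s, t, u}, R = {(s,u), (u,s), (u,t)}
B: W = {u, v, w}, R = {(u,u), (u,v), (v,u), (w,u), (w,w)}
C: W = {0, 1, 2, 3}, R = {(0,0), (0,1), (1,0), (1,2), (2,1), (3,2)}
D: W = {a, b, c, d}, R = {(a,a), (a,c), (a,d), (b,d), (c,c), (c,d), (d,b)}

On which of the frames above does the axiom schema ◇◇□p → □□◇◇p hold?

B

This is the axiom for a generalized confluence (Geach) condition; its first-order frame correspondent is ∀x ∀y ∀z ((xR²y ∧ xR²z) → ∃w (yRw ∧ zR²w)).
A: fails — sR²s, sR²s but no w with sRw and sR²w.
B: ✓.
C: fails — 0R²2, 0R²2 but no w with 2Rw and 2R²w.
D: fails — aR²a, aR²b but no w with aRw and bR²w.
Valid on: B.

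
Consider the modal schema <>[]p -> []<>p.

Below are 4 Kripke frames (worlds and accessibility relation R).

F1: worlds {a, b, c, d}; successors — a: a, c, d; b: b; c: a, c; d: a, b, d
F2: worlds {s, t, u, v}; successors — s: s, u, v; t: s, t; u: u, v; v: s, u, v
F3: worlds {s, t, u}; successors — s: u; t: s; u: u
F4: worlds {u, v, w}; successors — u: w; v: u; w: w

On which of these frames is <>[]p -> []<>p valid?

F2, F3, F4

Frame correspondent (Sahlqvist): forall x forall y forall z (Rxy & Rxz -> exists w (Ryw & Rzw)) — i.e. convergence.
F1: fails — Rdb and Rda but b and a have no common successor.
F2: satisfies the condition.
F3: satisfies the condition.
F4: satisfies the condition.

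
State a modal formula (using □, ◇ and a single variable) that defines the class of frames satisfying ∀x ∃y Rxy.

□ψ → ◇ψ

The condition is seriality. The D schema □ψ → ◇ψ defines it.
Suppose □ψ→◇ψ is valid. At any x set V(ψ)=W. Then □ψ at x, so ◇ψ at x, so x has a successor.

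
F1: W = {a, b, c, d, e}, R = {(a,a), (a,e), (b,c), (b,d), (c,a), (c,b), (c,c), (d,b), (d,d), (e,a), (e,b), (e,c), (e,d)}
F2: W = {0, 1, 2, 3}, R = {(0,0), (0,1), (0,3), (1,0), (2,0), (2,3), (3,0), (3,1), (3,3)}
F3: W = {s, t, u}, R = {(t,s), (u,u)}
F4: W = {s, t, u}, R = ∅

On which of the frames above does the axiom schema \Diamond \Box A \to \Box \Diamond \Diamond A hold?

The schema corresponds to a generalized confluence (Geach) condition: \forall x \forall y \forall z ((xRy \wedge xRz) \to \exists w (yRw \wedge z R^2 w)).
F1: fails — eRa, eRd but no w with aRw and dR²w.
F2: condition met.
F3: fails — tRs, tRs but no w with sRw and sR²w.
F4: condition met.
Valid on: F2, F4.

F2, F4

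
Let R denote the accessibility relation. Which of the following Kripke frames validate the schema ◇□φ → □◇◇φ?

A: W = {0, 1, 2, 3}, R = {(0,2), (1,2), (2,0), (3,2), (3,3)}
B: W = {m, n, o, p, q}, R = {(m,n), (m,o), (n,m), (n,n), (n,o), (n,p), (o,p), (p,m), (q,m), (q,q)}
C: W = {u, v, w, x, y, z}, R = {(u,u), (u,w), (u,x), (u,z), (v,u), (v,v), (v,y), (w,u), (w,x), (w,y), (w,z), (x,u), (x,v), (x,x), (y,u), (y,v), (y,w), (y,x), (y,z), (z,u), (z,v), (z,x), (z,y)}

C

This is the axiom for a generalized confluence (Geach) condition; its first-order frame correspondent is ∀x ∀y ∀z ((xRy ∧ xRz) → ∃w (yRw ∧ zR²w)).
A: fails — 0R2, 0R2 but no w with 2Rw and 2R²w.
B: fails — mRo, mRo but no w with oRw and oR²w.
C: ✓.
Valid on: C.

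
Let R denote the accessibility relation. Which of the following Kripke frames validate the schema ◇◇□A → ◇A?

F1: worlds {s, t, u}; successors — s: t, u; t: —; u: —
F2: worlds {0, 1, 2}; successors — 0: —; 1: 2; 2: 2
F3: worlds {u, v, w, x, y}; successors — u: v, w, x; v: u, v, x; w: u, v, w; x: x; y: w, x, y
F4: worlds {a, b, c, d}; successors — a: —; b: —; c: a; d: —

This is the axiom for a generalized confluence (Geach) condition; its first-order frame correspondent is ∀x ∀y (xR²y → ∃w (yRw ∧ xRw)).
F1: condition met.
F2: condition met.
F3: fails — wR²x but no t with xRt and wRt.
F4: condition met.
Valid on: F1, F2, F4.

F1, F2, F4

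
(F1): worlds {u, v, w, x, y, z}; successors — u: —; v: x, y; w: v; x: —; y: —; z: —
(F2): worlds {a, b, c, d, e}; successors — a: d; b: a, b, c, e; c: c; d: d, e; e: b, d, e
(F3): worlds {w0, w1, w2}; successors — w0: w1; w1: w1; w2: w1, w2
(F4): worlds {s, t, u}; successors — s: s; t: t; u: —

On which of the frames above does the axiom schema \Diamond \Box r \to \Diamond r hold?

(F3), (F4)

Frame correspondent (Sahlqvist): \forall x \forall y (xRy \to \exists w (yRw \wedge xRw)) — i.e. a generalized confluence (Geach) condition.
(F1): fails — vRx but no t with xRt and vRt.
(F2): fails — bRa but no w with aRw and bRw.
(F3): satisfies the condition.
(F4): satisfies the condition.
Valid on: (F3), (F4).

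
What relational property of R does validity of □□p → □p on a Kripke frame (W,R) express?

density: ∀x ∀y (Rxy → ∃z (Rxz ∧ Rzy))

Suppose □□p→□p is valid. Take Rxy and set V(p)={w : xR²w}. Then □□p at x, so □p at x, so p at y, i.e. ∃z(Rxz∧Rzy).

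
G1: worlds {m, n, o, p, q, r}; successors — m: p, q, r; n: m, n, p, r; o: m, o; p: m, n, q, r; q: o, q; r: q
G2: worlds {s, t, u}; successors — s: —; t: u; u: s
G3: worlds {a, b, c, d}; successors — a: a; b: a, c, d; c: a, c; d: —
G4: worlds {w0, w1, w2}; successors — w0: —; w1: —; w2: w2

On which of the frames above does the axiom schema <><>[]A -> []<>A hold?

G4

Frame correspondent (Sahlqvist): forall x forall y forall z ((x R^2 y & xRz) -> exists w (yRw & zRw)) — i.e. a generalized confluence (Geach) condition.
G1: fails — mR²n, mRq but no w with nRw and qRw.
G2: fails — tR²s, tRu but no w with sRw and uRw.
G3: fails — bR²a, bRd but no w with aRw and dRw.
G4: ✓.
Valid on: G4.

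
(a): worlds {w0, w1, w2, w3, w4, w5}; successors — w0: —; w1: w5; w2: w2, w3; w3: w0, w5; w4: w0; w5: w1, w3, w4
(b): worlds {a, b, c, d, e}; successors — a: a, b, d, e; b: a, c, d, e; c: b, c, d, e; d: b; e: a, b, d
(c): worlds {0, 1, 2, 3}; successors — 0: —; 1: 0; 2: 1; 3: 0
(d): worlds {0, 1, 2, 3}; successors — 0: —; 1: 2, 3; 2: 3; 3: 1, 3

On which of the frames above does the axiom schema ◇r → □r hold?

(c)

The schema corresponds to partial functionality: ∀x ∀y ∀z (Rxy ∧ Rxz → y = z).
(a): fails — w2 sees both w2 and w3.
(b): fails — a sees both a and b.
(c): satisfies the condition.
(d): fails — 1 sees both 2 and 3.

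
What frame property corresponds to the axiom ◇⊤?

Seriality

◇⊤ holds at w iff w has a successor, so frame-validity of ◇⊤ is exactly seriality. Equivalently via □r → ◇r:
Suppose □r→◇r is valid. At any x set V(r)=W. Then □r at x, so ◇r at x, so x has a successor.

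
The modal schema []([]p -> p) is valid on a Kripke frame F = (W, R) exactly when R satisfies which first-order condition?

shift-reflexivity: forall x forall y (Rxy -> Ryy)

Suppose □(□p→p) is valid. Take Rxy and set V(p)={w : Ryw}. Then at y, □p holds; since □(□p→p) at x, □p→p at y, so p at y, i.e. Ryy.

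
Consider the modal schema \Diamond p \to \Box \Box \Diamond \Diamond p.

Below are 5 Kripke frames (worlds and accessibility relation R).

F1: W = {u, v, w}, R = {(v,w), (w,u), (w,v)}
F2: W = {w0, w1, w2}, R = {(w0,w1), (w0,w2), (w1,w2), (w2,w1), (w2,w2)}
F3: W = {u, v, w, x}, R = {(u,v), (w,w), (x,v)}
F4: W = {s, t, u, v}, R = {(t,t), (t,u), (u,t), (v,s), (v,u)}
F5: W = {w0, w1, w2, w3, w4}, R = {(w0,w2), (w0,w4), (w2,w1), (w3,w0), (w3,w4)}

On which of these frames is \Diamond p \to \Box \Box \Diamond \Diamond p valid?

This is the axiom for a generalized confluence (Geach) condition; its first-order frame correspondent is \forall x \forall y \forall z ((xRy \wedge x R^2 z) \to \exists w (y = w \wedge z R^2 w)).
F1: fails — vRw, vR²u but no t with w=t and uR²t.
F2: satisfies the condition.
F3: satisfies the condition.
F4: fails — vRs, vR²t but no w with s=w and tR²w.
F5: fails — w0Rw2, w0R²w1 but no w with w2=w and w1R²w.
Valid on: F2, F3.

F2, F3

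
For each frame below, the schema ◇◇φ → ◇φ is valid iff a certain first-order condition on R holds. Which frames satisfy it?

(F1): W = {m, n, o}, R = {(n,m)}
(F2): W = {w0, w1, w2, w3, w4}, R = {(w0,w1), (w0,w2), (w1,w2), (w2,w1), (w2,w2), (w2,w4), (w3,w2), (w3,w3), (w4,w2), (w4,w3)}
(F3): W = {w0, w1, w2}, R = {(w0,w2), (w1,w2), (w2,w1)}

(F1)

Frame correspondent (Sahlqvist): ∀x ∀y ∀z (Rxy ∧ Ryz → Rxz) — i.e. transitivity.
(F1): holds.
(F2): fails — Rw1w2 and Rw2w4 but not Rw1w4.
(F3): fails — Rw1w2 and Rw2w1 but not Rw1w1.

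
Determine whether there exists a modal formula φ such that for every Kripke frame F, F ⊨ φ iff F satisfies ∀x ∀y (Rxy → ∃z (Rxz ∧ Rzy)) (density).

The condition is density. A defining modal formula is □□r → □r.
Suppose □□r→□r is valid. Take Rxy and set V(r)={w : xR²w}. Then □□r at x, so □r at x, so r at y, i.e. ∃z(Rxz∧Rzy).

Yes — defined by □□r → □r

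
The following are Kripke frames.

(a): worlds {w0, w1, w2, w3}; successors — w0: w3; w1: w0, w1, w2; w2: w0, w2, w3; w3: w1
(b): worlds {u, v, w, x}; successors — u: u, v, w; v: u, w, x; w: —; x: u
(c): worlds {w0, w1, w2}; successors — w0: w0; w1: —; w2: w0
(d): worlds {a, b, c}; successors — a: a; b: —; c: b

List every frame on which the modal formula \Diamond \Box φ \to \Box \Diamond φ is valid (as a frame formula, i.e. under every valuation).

(c)

Frame correspondent (Sahlqvist): \forall x \forall y \forall z (Rxy \wedge Rxz \to \exists w (Ryw \wedge Rzw)) — i.e. convergence.
(a): fails — Rw1w1 and Rw1w0 but w1 and w0 have no common successor.
(b): fails — Ruv and Ruw but v and w have no common successor.
(c): condition met.
(d): fails — Rcb and Rcb but b and b have no common successor.
Valid on: (c).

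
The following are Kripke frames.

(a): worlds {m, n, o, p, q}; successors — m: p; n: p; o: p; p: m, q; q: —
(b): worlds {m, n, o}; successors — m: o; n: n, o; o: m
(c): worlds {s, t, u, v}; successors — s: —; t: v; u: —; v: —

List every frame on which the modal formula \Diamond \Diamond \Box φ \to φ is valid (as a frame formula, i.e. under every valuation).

(c)

Frame correspondent (Sahlqvist): \forall x \forall y (x R^2 y \to \exists w (yRw \wedge x = w)) — i.e. a generalized confluence (Geach) condition.
(a): fails — mR²m but no w with mRw and m=w.
(b): fails — mR²m but no w with mRw and m=w.
(c): ✓.
Valid on: (c).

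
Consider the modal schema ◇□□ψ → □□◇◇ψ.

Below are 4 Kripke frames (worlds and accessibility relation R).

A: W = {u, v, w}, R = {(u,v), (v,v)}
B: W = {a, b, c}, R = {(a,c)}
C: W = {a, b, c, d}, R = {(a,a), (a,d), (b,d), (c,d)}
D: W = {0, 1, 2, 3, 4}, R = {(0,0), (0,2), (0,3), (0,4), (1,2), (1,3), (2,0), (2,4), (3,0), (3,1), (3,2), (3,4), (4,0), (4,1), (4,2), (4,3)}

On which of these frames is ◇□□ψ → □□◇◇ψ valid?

Frame correspondent (Sahlqvist): ∀x ∀y ∀z ((xRy ∧ xR²z) → ∃w (yR²w ∧ zR²w)) — i.e. a generalized confluence (Geach) condition.
A: satisfies the condition.
B: satisfies the condition.
C: fails — aRa, aR²d but no w with aR²w and dR²w.
D: satisfies the condition.
Valid on: A, B, D.

A, B, D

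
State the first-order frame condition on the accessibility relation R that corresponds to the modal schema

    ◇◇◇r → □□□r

∀x ∀y ∀z ((xR³y ∧ xR³z) → ∃w (y = w ∧ z = w))

This is a Sahlqvist (Geach-type) schema ◇^3□^0r → □^3◇^0r.
First-order correspondent: ∀x ∀y ∀z ((xR³y ∧ xR³z) → ∃w (y = w ∧ z = w)).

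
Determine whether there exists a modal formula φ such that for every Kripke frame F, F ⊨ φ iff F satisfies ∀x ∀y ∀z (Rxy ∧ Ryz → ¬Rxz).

Not modally definable

Modal frame validity is preserved under surjective bounded morphisms.
The 5-cycle (worlds s,t,u,v,w with s→t→u→v→w→s) is intransitive. Mapping every world to a single reflexive point • is a surjective bounded morphism; the reflexive point is not intransitive (R••∧R•• but R••).
So no modal formula (or set of formulas) defines exactly the intransitive frames.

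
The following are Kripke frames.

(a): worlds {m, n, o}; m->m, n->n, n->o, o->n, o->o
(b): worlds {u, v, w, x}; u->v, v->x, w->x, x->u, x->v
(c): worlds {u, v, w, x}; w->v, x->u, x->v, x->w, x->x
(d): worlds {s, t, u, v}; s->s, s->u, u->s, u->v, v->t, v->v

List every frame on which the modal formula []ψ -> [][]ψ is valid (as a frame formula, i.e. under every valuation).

Frame correspondent (Sahlqvist): forall x forall y forall z (Rxy & Ryz -> Rxz) — i.e. transitivity.
(a): holds.
(b): fails — Ruv and Rvx but not Rux.
(c): holds.
(d): fails — Ruv and Rvt but not Rut.

(a), (c)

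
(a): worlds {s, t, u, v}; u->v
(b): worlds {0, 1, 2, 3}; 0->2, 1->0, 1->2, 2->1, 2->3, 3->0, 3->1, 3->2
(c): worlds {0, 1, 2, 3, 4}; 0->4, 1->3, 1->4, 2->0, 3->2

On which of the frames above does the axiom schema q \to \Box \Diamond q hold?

The schema corresponds to symmetry: \forall x \forall y (Rxy \to Ryx).
(a): fails — Ruv but not Rvu.
(b): fails — R10 but not R01.
(c): fails — R32 but not R23.

none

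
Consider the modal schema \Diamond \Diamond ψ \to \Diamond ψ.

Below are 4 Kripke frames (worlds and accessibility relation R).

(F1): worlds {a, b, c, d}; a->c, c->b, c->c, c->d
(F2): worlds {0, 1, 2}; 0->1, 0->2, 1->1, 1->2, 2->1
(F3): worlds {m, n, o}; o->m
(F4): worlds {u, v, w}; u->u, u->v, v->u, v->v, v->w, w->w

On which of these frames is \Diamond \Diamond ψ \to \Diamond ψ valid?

(F3)

Frame correspondent (Sahlqvist): \forall x \forall y (x R^2 y \to \exists w (y = w \wedge xRw)) — i.e. a generalized confluence (Geach) condition.
(F1): fails — aR²b but no w with b=w and aRw.
(F2): fails — 2R²2 but no w with 2=w and 2Rw.
(F3): condition met.
(F4): fails — uR²w but no t with w=t and uRt.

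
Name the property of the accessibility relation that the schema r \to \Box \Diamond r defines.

Symmetry

Suppose r→□◇r is valid. Take Rxy and set V(r)={x}. Then r at x, so □◇r at x, so ◇r at y, so some z with Ryz has r; z=x, i.e. Ryx.
Conversely, any frame satisfying \forall x \forall y (Rxy \to Ryx) validates the schema.
So the correspondent is symmetry.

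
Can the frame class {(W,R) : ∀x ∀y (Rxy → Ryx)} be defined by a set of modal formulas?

Yes — defined by p → □◇p

This is a Sahlqvist condition; the B axiom p → □◇p defines it.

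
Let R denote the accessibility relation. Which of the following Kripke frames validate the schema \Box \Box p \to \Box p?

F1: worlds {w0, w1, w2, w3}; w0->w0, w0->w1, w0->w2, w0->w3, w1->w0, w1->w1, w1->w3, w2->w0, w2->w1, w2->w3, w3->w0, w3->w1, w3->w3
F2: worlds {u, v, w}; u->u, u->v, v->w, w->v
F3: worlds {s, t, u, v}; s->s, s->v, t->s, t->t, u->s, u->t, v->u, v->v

F1, F3

Frame correspondent (Sahlqvist): \forall x \forall y (Rxy \to \exists z (Rxz \wedge Rzy)) — i.e. density.
F1: condition met.
F2: fails — Rvw but no z with Rvz and Rzw.
F3: condition met.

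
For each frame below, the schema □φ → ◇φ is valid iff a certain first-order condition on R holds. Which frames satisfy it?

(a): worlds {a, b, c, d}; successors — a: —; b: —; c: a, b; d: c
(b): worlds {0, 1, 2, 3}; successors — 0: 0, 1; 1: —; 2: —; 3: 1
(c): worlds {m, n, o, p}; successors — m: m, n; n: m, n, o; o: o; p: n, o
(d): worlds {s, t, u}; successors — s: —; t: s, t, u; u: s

(c)

Frame correspondent (Sahlqvist): ∀x ∃y Rxy — i.e. seriality.
(a): fails — world a has no successor.
(b): fails — world 1 has no successor.
(c): holds.
(d): fails — world s has no successor.
Valid on: (c).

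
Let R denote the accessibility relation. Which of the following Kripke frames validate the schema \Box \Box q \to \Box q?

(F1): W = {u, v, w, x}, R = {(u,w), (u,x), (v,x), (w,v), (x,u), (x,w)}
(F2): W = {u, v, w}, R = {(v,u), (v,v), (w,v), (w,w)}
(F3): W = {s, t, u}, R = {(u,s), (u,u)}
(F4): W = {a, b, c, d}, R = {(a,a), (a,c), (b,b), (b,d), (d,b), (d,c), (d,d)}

(F2), (F3), (F4)

This is the axiom for density; its first-order frame correspondent is \forall x \forall y (Rxy \to \exists z (Rxz \wedge Rzy)).
(F1): fails — Rxu but no z with Rxz and Rzu.
(F2): ✓.
(F3): ✓.
(F4): ✓.
Valid on: (F2), (F3), (F4).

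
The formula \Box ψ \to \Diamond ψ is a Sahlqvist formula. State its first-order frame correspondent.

seriality: \forall x \exists y Rxy

This schema is the D axiom.
Its frame correspondent is seriality — \forall x \exists y Rxy.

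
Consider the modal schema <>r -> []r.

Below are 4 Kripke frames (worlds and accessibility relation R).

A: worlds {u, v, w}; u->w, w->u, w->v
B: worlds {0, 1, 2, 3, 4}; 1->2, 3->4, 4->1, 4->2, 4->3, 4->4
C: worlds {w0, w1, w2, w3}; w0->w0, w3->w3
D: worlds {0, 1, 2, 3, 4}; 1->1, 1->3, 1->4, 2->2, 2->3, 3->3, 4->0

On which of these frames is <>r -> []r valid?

Frame correspondent (Sahlqvist): forall x forall y forall z (Rxy & Rxz -> y = z) — i.e. partial functionality.
A: fails — w sees both u and v.
B: fails — 4 sees both 1 and 2.
C: holds.
D: fails — 1 sees both 1 and 3.
Valid on: C.

C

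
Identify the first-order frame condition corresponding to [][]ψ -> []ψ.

Density

Suppose □□ψ→□ψ is valid. Take Rxy and set V(ψ)={w : xR²w}. Then □□ψ at x, so □ψ at x, so ψ at y, i.e. ∃z(Rxz∧Rzy).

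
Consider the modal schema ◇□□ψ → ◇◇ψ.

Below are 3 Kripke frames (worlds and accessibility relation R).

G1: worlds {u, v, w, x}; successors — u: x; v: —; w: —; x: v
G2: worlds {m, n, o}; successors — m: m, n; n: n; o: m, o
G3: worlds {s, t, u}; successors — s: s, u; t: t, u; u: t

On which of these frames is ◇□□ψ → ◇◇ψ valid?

This is the axiom for a generalized confluence (Geach) condition; its first-order frame correspondent is ∀x ∀y (xRy → ∃w (yR²w ∧ xR²w)).
G1: fails — uRx but no t with xR²t and uR²t.
G2: condition met.
G3: condition met.

G2, G3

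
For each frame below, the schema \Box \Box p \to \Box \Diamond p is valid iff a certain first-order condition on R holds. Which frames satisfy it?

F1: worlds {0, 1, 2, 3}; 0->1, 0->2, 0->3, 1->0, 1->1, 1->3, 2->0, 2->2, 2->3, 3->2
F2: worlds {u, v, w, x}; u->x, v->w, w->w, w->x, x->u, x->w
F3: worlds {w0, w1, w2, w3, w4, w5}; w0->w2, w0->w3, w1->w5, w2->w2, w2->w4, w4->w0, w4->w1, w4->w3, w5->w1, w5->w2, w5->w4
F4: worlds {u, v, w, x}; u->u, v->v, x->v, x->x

Frame correspondent (Sahlqvist): \forall x \forall z (xRz \to \exists w (x R^2 w \wedge zRw)) — i.e. a generalized confluence (Geach) condition.
F1: satisfies the condition.
F2: satisfies the condition.
F3: fails — w0Rw3 but no w with w0R²w and w3Rw.
F4: satisfies the condition.

F1, F2, F4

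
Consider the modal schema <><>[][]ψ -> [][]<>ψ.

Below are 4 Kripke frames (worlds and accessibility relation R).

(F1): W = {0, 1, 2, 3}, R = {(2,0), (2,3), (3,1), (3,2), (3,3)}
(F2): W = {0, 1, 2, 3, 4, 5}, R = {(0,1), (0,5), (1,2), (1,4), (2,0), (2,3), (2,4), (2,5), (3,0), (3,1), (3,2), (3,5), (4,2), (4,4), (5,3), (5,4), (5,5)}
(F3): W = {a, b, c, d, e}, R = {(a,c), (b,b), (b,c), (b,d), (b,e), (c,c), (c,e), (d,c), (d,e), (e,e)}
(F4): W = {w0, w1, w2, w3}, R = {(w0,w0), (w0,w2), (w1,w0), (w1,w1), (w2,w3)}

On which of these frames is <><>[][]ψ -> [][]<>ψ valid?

(F2), (F3)

Frame correspondent (Sahlqvist): forall x forall y forall z ((x R^2 y & x R^2 z) -> exists w (y R^2 w & zRw)) — i.e. a generalized confluence (Geach) condition.
(F1): fails — 2R²1, 2R²1 but no w with 1R²w and 1Rw.
(F2): satisfies the condition.
(F3): satisfies the condition.
(F4): fails — w0R²w0, w0R²w3 but no w with w0R²w and w3Rw.
Valid on: (F2), (F3).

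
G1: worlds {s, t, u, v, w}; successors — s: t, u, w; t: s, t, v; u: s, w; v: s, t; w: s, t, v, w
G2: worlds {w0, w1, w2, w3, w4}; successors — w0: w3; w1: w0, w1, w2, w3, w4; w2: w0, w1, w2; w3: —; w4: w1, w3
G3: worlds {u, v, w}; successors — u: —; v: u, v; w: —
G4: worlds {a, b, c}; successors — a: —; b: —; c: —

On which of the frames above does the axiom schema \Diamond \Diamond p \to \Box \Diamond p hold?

This is the axiom for a generalized confluence (Geach) condition; its first-order frame correspondent is \forall x \forall y \forall z ((x R^2 y \wedge xRz) \to \exists w (y = w \wedge zRw)).
G1: fails — sR²t, sRu but no w* with t=w* and uRw*.
G2: fails — w1R²w0, w1Rw0 but no w with w0=w and w0Rw.
G3: fails — vR²u, vRu but no t with u=t and uRt.
G4: holds.

G4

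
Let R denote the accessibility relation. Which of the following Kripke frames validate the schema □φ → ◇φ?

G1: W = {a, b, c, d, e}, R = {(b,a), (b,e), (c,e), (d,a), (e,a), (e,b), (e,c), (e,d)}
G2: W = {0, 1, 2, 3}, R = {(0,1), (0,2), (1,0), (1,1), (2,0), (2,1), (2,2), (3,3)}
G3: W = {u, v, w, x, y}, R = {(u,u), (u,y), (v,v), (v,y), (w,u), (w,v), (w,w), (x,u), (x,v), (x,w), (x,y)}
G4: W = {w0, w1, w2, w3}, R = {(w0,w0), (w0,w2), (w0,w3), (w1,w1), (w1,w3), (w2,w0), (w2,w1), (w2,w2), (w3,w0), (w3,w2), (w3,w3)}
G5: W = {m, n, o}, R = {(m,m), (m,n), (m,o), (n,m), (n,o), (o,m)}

Frame correspondent (Sahlqvist): ∀x ∃y Rxy — i.e. seriality.
G1: fails — world a has no successor.
G2: satisfies the condition.
G3: fails — world y has no successor.
G4: satisfies the condition.
G5: satisfies the condition.
Valid on: G2, G4, G5.

G2, G4, G5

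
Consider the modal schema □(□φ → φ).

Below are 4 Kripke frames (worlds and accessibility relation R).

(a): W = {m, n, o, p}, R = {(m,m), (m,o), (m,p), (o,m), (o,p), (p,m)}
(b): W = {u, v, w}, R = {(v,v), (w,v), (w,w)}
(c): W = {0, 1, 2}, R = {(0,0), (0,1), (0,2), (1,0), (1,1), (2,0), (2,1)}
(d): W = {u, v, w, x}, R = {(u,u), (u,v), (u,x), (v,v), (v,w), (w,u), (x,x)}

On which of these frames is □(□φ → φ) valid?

Frame correspondent (Sahlqvist): ∀x ∀y (Rxy → Ryy) — i.e. shift-reflexivity.
(a): fails — Rop but not Rpp.
(b): ✓.
(c): fails — R02 but not R22.
(d): fails — Rvw but not Rww.

(b)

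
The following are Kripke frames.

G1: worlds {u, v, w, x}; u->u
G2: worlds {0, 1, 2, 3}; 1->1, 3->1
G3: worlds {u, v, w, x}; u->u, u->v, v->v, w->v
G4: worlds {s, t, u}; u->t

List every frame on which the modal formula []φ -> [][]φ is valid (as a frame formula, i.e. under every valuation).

Frame correspondent (Sahlqvist): forall x forall y forall z (Rxy & Ryz -> Rxz) — i.e. transitivity.
G1: holds.
G2: holds.
G3: holds.
G4: holds.
Valid on: G1, G2, G3, G4.

G1, G2, G3, G4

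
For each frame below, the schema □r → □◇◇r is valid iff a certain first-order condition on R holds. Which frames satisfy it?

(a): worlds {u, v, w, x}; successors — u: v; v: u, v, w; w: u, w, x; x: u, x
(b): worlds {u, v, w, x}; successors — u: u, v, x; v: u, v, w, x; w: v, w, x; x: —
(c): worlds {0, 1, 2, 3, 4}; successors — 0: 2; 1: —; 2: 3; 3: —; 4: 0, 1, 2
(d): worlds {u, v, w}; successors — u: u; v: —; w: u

This is the axiom for a generalized confluence (Geach) condition; its first-order frame correspondent is ∀x ∀z (xRz → ∃w (xRw ∧ zR²w)).
(a): holds.
(b): fails — uRx but no t with uRt and xR²t.
(c): fails — 0R2 but no w with 0Rw and 2R²w.
(d): holds.

(a), (d)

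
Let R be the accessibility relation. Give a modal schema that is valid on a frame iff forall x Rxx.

□p → p

This is reflexivity; the standard corresponding axiom is T: □p → p.
Suppose □p→p is valid. At any x set V(p)={w : Rxw}. Then □p holds at x, so p holds at x, i.e. Rxx.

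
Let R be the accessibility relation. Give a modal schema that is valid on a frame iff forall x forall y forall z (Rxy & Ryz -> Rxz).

The condition is transitivity. The 4 schema □ψ → □□ψ defines it.
Suppose □ψ→□□ψ is valid. Take Rxy, Ryz and set V(ψ)={w : Rxw}. Then □ψ at x, so □□ψ at x, so □ψ at y, so ψ at z, i.e. Rxz.

□ψ → □□ψ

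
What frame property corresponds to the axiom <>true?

Seriality

This schema is equivalent to the D axiom □A → ◇A.
It corresponds to seriality: forall x exists y Rxy.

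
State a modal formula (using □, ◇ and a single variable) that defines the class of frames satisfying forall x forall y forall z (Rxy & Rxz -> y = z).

◇q → □q

A defining formula is ◇q → □q (the CD axiom).
Suppose ◇q→□q is valid. Take Rxy, Rxz and set V(q)={y}. Then ◇q at x, so □q at x, so q at z, i.e. z=y.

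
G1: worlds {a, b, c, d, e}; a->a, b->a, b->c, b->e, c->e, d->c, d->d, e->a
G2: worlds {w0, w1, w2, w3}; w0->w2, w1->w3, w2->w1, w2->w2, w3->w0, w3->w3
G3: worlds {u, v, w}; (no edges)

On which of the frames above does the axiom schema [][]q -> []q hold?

G2, G3

The schema corresponds to density: forall x forall y (Rxy -> exists z (Rxz & Rzy)).
G1: fails — Rbc but no z with Rbz and Rzc.
G2: holds.
G3: holds.
Valid on: G2, G3.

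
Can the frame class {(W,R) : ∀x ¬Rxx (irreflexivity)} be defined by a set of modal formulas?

Modal frame validity is preserved under surjective bounded morphisms.
The 3-cycle (worlds 0,1,2 with 0→1→2→0) is irreflexive, and the map sending every world to a single reflexive point • is a surjective bounded morphism (forth: every edge maps to (•,•); back: every world has a successor). So any modal formula valid on the 3-cycle is also valid on the reflexive point, which is not irreflexive.
So the class is not modally definable.

Not definable by any modal formula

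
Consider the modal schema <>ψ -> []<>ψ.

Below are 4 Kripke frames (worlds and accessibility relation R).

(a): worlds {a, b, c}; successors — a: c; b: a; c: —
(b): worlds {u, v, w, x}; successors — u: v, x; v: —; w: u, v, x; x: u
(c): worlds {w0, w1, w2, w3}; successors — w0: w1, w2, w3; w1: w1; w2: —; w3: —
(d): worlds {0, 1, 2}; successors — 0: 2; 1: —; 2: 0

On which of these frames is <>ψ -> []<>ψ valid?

The schema corresponds to the Euclidean property: forall x forall y forall z (Rxy & Rxz -> Ryz).
(a): fails — Rac and Rac but not Rcc.
(b): fails — Ruv and Ruv but not Rvv.
(c): fails — Rw0w1 and Rw0w3 but not Rw1w3.
(d): fails — R02 and R02 but not R22.
Valid on no frame.

none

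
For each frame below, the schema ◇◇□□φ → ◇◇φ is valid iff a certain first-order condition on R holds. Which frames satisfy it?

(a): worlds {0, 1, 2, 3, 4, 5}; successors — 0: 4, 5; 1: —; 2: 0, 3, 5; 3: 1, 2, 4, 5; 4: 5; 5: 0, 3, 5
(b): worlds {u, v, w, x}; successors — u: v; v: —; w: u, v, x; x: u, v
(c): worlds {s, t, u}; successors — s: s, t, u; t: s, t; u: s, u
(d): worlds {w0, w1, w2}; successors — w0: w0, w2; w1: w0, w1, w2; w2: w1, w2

The schema corresponds to a generalized confluence (Geach) condition: ∀x ∀y (xR²y → ∃w (yR²w ∧ xR²w)).
(a): fails — 2R²1 but no w with 1R²w and 2R²w.
(b): fails — wR²u but no t with uR²t and wR²t.
(c): ✓.
(d): ✓.
Valid on: (c), (d).

(c), (d)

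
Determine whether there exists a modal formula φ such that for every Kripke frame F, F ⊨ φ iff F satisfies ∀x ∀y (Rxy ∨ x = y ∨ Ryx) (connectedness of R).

No — not modally definable

Any modally definable frame class is closed under disjoint unions.
Take 3 disjoint single-world reflexive frames: each is trivially connected, but their disjoint union has 3 worlds with no edge between distinct components, so it is not connected.
So the class is not modally definable.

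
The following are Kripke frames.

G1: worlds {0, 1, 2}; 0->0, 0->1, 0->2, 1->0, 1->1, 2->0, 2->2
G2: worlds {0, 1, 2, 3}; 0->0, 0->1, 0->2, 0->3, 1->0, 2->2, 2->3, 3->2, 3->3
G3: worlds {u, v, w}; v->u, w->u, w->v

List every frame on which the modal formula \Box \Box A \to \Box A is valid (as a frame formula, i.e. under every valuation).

G1, G2

Frame correspondent (Sahlqvist): \forall x \forall y (Rxy \to \exists z (Rxz \wedge Rzy)) — i.e. density.
G1: ✓.
G2: ✓.
G3: fails — Rvu but no z with Rvz and Rzu.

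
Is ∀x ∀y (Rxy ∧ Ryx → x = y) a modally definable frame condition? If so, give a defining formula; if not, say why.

Modal frame validity is preserved under surjective bounded morphisms.
The 8-cycle (worlds s,t,u,v,w,x,y,z with s→t→u→v→w→x→y→z→s) is antisymmetric. Sending even-indexed worlds to • and odd-indexed worlds to ∘ is a surjective bounded morphism onto the two-world frame with •↔∘, which is not antisymmetric.
So the class is not modally definable.

No — not modally definable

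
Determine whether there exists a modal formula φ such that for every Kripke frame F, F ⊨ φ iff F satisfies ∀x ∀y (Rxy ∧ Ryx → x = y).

No

Modal frame validity is preserved under surjective bounded morphisms.
The 8-cycle (worlds s,t,u,v,w,x,y,z with s→t→u→v→w→x→y→z→s) is antisymmetric. Sending even-indexed worlds to • and odd-indexed worlds to ∘ is a surjective bounded morphism onto the two-world frame with •↔∘, which is not antisymmetric.
So the class is not modally definable.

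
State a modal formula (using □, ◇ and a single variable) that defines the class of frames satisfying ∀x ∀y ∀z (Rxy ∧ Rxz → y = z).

◇q → □q

The condition is partial functionality. The CD schema ◇q → □q defines it.
Suppose ◇q→□q is valid. Take Rxy, Rxz and set V(q)={y}. Then ◇q at x, so □q at x, so q at z, i.e. z=y.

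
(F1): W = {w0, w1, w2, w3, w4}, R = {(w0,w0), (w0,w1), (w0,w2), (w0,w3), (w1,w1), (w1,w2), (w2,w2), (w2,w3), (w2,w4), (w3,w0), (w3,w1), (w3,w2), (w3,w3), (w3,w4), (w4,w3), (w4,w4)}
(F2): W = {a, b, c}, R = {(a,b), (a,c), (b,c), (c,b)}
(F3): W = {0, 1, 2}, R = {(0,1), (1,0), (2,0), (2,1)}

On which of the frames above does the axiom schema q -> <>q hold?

(F1)

Frame correspondent (Sahlqvist): forall x Rxx — i.e. reflexivity.
(F1): ✓.
(F2): fails — world a does not see itself.
(F3): fails — world 0 does not see itself.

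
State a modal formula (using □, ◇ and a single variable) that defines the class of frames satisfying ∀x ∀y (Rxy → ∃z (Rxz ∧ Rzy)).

□□ψ → □ψ

This is density; the standard corresponding axiom is C4: □□ψ → □ψ.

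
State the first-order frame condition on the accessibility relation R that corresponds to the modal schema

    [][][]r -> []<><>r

This is a Sahlqvist (Geach-type) schema ◇^0□^3r → □^1◇^2r.
Minimal-valuation argument: fix x; take any y with xR^0y and any z with xR^1z. Set V(r) to the set of worlds R-reachable from y in exactly 3 steps. Then □^3r holds at y, so the antecedent holds at x; validity forces ◇^2r at z, giving a w with zR^2w and yR^3w.
First-order correspondent: forall x forall z (xRz -> exists w (x R^3 w & z R^2 w)).

forall x forall z (xRz -> exists w (x R^3 w & z R^2 w))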